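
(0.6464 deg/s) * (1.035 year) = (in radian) 3.682e+05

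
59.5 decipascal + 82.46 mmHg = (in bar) 0.11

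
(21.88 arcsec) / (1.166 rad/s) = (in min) 1.516e-06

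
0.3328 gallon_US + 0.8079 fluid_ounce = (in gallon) 0.3391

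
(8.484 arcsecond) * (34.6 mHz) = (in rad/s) 1.423e-06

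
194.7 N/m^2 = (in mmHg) 1.46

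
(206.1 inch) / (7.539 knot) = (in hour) 0.0003749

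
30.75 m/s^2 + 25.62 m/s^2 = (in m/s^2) 56.37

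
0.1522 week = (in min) 1534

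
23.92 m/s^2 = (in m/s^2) 23.92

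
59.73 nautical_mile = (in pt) 3.136e+08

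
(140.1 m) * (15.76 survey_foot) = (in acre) 0.1663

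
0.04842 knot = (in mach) 7.316e-05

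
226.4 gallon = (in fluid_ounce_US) 2.898e+04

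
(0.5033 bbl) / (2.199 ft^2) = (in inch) 15.42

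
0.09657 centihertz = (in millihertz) 0.9657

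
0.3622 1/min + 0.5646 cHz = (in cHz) 1.168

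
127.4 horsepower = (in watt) 9.5e+04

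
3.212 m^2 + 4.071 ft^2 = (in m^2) 3.59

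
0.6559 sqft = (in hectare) 6.094e-06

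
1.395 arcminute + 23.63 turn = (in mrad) 1.485e+05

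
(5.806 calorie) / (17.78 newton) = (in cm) 136.6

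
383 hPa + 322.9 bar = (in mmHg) 2.425e+05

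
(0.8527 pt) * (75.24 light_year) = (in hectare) 2.141e+10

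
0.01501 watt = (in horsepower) 2.013e-05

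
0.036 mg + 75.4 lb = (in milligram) 3.42e+07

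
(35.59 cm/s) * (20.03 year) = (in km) 2.248e+05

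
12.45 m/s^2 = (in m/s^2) 12.45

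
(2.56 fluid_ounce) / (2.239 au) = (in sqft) 2.433e-15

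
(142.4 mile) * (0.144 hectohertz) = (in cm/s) 3.3e+08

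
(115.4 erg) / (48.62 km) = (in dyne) 2.374e-05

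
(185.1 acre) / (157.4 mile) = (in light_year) 3.126e-16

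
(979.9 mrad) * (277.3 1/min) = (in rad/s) 4.529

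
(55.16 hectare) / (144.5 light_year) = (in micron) 4.035e-07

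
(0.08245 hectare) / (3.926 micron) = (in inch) 8.268e+09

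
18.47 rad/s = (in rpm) 176.4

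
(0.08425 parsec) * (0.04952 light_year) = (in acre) 3.01e+26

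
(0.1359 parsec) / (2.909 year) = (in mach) 1.342e+05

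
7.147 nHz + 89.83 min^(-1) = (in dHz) 14.97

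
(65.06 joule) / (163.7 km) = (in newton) 0.0003974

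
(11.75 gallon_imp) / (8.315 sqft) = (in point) 196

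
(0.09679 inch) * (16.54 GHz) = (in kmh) 1.464e+08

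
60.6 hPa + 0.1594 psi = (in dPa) 7.159e+04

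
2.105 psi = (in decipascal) 1.451e+05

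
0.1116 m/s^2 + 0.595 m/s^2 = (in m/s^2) 0.7066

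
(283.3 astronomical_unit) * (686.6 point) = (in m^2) 1.027e+13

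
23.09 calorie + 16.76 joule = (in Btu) 0.1075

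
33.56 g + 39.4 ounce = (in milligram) 1.151e+06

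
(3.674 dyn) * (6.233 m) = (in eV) 1.429e+15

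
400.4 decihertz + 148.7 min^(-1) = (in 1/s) 42.52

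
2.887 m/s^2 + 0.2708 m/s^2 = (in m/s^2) 3.158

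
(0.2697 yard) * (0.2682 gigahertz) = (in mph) 1.48e+08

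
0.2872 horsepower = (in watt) 214.2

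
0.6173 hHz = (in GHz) 6.173e-08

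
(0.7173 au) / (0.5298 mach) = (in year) 18.86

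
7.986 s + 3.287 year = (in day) 1200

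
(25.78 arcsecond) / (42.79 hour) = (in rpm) 7.748e-09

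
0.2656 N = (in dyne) 2.656e+04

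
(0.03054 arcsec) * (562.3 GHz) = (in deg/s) 4.77e+06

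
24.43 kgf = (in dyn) 2.396e+07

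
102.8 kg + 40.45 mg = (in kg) 102.8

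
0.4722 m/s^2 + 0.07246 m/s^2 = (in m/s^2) 0.5447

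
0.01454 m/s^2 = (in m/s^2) 0.01454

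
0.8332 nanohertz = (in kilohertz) 8.332e-13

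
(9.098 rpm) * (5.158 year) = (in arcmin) 5.328e+11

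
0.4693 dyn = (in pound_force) 1.055e-06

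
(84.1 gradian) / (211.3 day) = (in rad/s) 7.236e-08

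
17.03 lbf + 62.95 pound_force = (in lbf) 79.98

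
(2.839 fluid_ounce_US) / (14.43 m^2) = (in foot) 1.909e-05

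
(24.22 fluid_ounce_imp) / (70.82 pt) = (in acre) 6.806e-06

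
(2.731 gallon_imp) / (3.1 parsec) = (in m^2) 1.298e-19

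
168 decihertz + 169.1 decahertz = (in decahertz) 170.8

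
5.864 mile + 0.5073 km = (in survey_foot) 3.263e+04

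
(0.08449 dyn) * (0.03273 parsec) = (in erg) 8.533e+15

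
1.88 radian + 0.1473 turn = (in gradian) 178.6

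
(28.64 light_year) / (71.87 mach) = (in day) 1.282e+08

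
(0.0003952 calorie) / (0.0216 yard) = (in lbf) 0.01882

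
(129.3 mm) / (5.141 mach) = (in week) 1.221e-10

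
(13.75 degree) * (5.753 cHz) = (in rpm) 0.1318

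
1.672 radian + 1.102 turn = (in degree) 492.5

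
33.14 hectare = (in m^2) 3.314e+05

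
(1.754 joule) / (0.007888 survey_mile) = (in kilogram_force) 0.01409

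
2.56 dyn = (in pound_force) 5.755e-06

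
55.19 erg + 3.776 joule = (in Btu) 0.003579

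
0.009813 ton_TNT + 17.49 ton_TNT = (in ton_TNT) 17.5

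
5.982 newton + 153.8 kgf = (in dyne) 1.514e+08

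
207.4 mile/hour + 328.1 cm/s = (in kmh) 345.6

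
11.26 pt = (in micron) 3972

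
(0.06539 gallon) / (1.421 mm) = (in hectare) 1.742e-05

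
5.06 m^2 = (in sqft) 54.47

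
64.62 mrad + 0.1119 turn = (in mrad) 767.7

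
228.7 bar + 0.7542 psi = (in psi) 3318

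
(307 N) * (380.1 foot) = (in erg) 3.557e+11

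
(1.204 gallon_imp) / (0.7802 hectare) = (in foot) 2.302e-06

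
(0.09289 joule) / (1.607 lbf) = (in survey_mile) 8.075e-06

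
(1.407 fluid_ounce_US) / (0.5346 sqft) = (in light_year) 8.856e-20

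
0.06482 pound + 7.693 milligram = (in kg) 0.02941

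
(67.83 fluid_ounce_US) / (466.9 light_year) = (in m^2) 4.541e-22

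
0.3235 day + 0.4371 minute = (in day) 0.3238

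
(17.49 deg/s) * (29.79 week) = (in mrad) 5.5e+09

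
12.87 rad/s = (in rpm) 122.9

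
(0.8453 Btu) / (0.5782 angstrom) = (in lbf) 3.468e+12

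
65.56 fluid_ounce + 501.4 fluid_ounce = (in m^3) 0.01677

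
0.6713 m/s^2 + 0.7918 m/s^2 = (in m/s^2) 1.463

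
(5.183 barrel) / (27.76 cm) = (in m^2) 2.968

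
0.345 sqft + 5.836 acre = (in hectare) 2.362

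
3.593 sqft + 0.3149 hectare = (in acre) 0.7782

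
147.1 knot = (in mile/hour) 169.3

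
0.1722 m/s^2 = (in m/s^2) 0.1722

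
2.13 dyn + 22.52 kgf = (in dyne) 2.208e+07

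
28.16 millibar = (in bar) 0.02816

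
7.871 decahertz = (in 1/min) 4723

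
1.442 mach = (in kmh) 1768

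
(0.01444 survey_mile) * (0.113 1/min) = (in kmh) 0.1576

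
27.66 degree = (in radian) 0.4828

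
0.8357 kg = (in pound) 1.842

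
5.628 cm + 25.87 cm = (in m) 0.315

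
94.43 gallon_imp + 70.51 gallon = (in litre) 696.2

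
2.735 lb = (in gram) 1241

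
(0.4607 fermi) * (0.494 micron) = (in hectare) 2.276e-26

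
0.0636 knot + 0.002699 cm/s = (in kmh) 0.1179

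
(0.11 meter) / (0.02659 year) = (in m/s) 1.312e-07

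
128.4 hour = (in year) 0.01466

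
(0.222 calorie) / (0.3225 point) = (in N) 8164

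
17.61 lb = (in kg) 7.988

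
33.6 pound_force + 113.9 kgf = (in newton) 1266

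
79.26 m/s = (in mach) 0.2328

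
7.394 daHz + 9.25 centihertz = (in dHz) 740.3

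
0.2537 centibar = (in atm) 0.002504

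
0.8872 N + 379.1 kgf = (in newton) 3719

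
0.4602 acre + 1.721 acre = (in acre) 2.181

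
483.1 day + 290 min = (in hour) 1.16e+04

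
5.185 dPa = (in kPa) 0.0005185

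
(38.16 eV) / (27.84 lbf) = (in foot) 1.62e-19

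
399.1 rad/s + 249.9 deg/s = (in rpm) 3853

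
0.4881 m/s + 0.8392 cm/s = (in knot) 0.9651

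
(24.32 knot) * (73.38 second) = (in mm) 9.181e+05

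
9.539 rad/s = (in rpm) 91.09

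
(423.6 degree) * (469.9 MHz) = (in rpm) 3.317e+10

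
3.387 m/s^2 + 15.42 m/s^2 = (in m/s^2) 18.81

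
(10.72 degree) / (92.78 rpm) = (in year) 6.106e-10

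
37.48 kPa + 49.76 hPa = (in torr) 318.4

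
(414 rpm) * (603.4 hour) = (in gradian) 5.995e+09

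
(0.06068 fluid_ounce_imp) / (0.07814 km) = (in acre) 5.452e-12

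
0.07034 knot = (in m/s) 0.03619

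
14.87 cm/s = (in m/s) 0.1487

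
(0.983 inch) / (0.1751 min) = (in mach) 6.98e-06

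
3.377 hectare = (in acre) 8.345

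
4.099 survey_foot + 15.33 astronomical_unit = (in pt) 6.501e+15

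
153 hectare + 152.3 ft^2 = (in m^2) 1.53e+06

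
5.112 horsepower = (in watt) 3812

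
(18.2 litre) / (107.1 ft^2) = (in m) 0.001829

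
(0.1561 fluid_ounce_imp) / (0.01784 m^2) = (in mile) 1.545e-07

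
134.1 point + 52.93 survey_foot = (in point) 4.587e+04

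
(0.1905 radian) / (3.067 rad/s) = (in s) 0.06211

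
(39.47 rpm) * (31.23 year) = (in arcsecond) 8.397e+14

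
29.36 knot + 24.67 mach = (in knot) 1.636e+04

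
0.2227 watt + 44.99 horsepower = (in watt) 3.355e+04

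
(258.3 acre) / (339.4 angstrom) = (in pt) 8.73e+16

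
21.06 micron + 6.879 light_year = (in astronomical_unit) 4.35e+05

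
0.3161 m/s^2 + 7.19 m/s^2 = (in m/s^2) 7.506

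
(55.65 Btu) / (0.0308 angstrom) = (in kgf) 1.944e+15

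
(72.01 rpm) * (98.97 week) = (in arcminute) 1.552e+12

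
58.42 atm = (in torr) 4.44e+04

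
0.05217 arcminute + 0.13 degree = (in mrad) 2.284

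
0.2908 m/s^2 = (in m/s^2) 0.2908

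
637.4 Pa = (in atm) 0.006291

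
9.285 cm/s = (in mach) 0.0002727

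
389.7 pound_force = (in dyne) 1.733e+08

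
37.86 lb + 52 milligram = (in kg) 17.17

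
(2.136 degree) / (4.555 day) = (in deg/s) 5.427e-06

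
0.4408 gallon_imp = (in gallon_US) 0.5294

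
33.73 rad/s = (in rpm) 322.1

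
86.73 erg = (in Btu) 8.22e-09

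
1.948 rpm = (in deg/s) 11.69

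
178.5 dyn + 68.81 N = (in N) 68.81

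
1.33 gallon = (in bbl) 0.03167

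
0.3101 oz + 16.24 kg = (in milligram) 1.625e+07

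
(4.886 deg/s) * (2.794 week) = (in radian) 1.441e+05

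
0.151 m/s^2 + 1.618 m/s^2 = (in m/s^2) 1.769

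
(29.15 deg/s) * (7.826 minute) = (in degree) 1.369e+04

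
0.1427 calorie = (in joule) 0.5971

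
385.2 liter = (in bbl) 2.423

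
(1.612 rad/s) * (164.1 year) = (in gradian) 5.311e+11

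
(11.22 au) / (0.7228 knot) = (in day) 5.225e+07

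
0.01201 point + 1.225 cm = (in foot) 0.0402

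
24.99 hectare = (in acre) 61.75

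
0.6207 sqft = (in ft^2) 0.6207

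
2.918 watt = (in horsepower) 0.003913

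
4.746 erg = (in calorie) 1.134e-07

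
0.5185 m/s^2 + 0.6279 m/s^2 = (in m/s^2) 1.146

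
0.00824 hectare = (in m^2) 82.4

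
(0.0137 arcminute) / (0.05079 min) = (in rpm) 1.249e-05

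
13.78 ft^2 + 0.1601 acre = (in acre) 0.1604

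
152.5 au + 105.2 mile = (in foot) 7.485e+13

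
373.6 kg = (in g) 3.736e+05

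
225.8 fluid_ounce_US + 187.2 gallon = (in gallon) 189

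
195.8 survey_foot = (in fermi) 5.968e+16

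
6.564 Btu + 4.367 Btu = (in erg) 1.153e+11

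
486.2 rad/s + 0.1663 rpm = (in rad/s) 486.2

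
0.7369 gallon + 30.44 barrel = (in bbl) 30.46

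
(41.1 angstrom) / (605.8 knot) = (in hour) 3.663e-15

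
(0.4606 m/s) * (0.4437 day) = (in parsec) 5.722e-13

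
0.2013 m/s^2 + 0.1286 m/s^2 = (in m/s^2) 0.3299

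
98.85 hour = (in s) 3.559e+05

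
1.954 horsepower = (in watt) 1457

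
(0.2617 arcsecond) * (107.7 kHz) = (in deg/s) 7.829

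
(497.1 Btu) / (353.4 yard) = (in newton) 1623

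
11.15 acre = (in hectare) 4.512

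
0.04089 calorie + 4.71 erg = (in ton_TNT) 4.089e-11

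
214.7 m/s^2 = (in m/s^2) 214.7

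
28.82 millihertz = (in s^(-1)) 0.02882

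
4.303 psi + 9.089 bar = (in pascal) 9.386e+05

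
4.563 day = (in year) 0.0125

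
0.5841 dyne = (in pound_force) 1.313e-06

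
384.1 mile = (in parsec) 2.003e-11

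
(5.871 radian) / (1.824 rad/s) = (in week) 5.322e-06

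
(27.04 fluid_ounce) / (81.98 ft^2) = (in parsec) 3.403e-21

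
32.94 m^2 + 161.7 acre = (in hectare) 65.44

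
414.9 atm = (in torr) 3.153e+05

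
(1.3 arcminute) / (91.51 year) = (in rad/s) 1.31e-13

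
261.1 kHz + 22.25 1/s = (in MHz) 0.2611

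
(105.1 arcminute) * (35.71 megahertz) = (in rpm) 1.043e+07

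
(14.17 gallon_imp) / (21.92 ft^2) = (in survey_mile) 1.966e-05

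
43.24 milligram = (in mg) 43.24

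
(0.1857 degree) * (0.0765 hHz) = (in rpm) 0.2368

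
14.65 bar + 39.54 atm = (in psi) 793.6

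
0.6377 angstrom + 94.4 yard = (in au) 5.77e-10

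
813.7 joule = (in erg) 8.137e+09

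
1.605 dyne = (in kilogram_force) 1.637e-06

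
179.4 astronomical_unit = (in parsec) 0.0008698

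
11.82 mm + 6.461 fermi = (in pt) 33.51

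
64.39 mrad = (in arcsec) 1.328e+04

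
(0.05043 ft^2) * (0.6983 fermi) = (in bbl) 2.058e-17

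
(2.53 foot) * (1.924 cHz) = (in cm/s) 1.484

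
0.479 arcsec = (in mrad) 0.002322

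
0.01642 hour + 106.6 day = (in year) 0.2921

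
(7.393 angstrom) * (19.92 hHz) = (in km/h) 5.302e-06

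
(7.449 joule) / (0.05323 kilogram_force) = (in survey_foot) 46.82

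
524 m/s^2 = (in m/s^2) 524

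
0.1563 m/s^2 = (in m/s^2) 0.1563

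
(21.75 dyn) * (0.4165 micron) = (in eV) 5.654e+08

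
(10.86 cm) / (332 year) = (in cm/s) 1.037e-09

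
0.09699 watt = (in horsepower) 0.0001301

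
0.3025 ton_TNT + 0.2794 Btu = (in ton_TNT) 0.3025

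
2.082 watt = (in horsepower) 0.002792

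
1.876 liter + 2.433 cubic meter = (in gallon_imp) 535.6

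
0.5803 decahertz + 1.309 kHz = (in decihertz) 1.315e+04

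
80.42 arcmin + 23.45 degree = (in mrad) 432.7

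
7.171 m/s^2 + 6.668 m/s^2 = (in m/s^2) 13.84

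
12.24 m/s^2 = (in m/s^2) 12.24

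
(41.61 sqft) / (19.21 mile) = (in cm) 0.0125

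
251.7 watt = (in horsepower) 0.3375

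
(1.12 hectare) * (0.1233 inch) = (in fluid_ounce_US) 1.186e+06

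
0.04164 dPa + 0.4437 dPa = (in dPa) 0.4853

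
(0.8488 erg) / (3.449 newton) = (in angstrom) 246.1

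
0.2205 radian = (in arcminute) 758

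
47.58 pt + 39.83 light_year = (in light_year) 39.83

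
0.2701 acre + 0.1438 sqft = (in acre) 0.2701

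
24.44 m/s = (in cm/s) 2444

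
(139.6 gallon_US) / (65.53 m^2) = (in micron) 8064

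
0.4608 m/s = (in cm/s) 46.08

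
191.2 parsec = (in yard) 6.452e+18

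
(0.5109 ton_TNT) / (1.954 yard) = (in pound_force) 2.69e+08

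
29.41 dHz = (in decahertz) 0.2941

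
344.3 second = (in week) 0.0005693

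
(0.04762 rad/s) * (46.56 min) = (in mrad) 1.33e+05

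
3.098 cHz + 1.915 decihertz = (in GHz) 2.225e-10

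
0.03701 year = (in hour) 324.2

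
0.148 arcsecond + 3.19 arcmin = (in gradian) 0.05912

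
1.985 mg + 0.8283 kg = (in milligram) 8.283e+05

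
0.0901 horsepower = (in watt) 67.19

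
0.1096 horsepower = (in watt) 81.73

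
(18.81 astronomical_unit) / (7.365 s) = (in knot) 7.427e+11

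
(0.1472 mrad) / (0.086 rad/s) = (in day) 1.981e-08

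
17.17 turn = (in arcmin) 3.709e+05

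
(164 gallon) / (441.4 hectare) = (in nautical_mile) 7.594e-11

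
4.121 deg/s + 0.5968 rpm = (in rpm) 1.284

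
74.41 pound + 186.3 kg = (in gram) 2.201e+05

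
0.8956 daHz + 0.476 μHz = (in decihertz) 89.56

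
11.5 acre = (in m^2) 4.654e+04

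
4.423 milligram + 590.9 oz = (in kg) 16.75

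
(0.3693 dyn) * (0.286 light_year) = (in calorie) 2.388e+09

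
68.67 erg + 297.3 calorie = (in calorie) 297.3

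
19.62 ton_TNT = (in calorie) 1.962e+10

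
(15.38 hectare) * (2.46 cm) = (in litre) 3.783e+06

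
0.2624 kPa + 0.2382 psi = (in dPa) 1.905e+04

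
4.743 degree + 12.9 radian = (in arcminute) 4.463e+04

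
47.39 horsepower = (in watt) 3.534e+04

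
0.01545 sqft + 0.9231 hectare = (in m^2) 9231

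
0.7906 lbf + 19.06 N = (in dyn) 2.258e+06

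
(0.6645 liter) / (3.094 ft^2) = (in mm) 2.312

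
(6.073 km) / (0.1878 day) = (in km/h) 1.347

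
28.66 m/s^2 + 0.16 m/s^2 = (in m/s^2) 28.82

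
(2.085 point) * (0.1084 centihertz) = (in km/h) 2.87e-06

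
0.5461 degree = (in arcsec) 1966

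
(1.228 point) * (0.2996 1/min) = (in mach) 6.353e-09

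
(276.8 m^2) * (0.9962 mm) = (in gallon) 72.84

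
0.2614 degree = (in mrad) 4.562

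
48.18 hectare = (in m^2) 4.818e+05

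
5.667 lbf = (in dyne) 2.521e+06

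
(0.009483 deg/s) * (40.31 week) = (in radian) 4035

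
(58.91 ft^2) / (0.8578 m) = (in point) 1.809e+04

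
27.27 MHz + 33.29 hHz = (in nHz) 2.727e+16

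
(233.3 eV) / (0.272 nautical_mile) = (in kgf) 7.566e-21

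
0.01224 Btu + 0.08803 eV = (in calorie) 3.086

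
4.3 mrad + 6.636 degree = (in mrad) 120.1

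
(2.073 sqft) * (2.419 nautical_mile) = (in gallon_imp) 1.898e+05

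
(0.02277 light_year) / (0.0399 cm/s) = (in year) 1.712e+10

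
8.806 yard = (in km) 0.008052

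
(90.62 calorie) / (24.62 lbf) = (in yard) 3.786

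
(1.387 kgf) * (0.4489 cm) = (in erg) 6.106e+05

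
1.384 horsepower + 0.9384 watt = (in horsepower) 1.385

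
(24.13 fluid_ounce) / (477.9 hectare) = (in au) 9.982e-22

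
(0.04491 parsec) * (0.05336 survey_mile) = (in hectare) 1.19e+13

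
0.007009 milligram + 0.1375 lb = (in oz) 2.2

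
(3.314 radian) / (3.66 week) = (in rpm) 1.43e-05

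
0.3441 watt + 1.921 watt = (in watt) 2.265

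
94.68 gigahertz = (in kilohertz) 9.468e+07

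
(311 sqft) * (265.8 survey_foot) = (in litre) 2.341e+06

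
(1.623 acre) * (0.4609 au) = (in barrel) 2.848e+15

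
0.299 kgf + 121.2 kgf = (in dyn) 1.191e+08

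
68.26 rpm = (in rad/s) 7.148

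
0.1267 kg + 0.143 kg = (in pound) 0.5946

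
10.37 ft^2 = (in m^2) 0.9634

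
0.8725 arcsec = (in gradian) 0.0002693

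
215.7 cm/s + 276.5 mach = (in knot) 1.83e+05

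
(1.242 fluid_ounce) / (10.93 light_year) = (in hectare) 3.552e-26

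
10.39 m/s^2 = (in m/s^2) 10.39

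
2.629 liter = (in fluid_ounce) 88.9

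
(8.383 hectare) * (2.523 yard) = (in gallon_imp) 4.254e+07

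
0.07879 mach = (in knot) 52.15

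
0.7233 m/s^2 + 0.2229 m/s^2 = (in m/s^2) 0.9462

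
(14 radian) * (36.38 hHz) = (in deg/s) 2.918e+06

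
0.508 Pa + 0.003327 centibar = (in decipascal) 38.35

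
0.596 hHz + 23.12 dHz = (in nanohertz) 6.191e+10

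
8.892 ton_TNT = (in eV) 2.322e+29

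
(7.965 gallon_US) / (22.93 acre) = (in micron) 0.3249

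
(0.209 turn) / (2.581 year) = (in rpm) 1.541e-07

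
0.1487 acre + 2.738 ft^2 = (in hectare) 0.0602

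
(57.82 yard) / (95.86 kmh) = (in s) 1.986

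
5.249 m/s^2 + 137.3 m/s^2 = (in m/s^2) 142.5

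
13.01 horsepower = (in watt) 9702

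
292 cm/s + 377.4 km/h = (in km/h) 387.9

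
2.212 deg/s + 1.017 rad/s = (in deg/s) 60.48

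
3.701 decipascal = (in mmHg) 0.002776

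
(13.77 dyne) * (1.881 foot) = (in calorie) 1.887e-05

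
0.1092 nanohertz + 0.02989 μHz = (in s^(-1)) 3e-08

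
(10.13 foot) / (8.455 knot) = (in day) 8.216e-06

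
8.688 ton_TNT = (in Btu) 3.445e+07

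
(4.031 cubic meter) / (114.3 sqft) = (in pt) 1076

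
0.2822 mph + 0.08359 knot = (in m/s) 0.1692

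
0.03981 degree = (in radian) 0.0006948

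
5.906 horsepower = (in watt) 4404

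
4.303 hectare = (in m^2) 4.303e+04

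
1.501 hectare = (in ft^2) 1.616e+05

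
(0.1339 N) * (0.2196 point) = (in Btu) 9.832e-09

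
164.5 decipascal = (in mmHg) 0.1234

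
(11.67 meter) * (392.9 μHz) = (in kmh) 0.01651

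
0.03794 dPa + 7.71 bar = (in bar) 7.71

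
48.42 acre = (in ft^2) 2.109e+06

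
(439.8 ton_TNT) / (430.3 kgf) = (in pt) 1.236e+12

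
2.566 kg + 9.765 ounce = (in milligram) 2.843e+06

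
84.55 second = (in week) 0.0001398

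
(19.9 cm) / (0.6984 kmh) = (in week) 1.696e-06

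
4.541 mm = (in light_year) 4.8e-19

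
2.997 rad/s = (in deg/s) 171.7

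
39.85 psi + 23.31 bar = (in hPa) 2.606e+04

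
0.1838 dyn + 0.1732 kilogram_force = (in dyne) 1.699e+05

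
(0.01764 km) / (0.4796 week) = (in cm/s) 0.006081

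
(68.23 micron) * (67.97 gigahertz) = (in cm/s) 4.638e+08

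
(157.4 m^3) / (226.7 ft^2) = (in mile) 0.004644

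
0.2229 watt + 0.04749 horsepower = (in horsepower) 0.04779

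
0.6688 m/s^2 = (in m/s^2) 0.6688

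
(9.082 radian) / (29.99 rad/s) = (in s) 0.3028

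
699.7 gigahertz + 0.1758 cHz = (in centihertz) 6.997e+13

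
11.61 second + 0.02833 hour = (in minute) 1.893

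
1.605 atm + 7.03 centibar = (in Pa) 1.697e+05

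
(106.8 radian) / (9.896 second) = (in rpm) 103.1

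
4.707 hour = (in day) 0.1961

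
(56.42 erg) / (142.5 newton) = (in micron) 0.03959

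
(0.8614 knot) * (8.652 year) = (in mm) 1.209e+11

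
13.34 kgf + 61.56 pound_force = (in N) 404.7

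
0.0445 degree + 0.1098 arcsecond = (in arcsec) 160.3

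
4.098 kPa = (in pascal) 4098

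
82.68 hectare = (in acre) 204.3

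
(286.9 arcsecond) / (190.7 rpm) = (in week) 1.152e-10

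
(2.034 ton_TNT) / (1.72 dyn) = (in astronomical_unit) 3307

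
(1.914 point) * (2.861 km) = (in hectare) 0.0001932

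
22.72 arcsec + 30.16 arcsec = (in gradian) 0.01632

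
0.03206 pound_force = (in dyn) 1.426e+04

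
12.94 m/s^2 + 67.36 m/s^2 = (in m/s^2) 80.3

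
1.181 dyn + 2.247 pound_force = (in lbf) 2.247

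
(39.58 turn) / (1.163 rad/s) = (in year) 6.781e-06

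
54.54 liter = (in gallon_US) 14.41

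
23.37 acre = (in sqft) 1.018e+06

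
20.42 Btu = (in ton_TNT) 5.149e-06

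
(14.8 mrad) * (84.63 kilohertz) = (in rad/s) 1253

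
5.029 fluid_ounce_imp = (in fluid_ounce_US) 4.832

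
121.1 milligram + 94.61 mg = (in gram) 0.2157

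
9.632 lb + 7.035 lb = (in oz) 266.7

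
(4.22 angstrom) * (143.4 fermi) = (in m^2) 6.051e-23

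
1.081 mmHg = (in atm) 0.001422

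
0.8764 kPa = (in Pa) 876.4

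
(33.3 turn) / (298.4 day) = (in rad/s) 8.115e-06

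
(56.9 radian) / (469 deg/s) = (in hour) 0.001931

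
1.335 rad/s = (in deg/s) 76.49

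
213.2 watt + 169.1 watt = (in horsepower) 0.5127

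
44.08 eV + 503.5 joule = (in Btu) 0.4772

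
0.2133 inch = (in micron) 5418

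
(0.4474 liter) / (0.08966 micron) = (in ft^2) 5.371e+04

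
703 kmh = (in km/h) 703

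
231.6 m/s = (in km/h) 833.8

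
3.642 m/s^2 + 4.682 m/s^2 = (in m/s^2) 8.324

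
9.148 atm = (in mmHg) 6952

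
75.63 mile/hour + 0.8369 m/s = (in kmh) 124.7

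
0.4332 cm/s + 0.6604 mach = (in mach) 0.6604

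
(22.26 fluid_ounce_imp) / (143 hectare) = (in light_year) 4.675e-26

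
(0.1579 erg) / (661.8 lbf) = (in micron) 5.364e-06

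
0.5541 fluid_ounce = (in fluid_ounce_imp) 0.5767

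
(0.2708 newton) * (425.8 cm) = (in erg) 1.153e+07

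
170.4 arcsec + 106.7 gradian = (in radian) 1.677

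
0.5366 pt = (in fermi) 1.893e+11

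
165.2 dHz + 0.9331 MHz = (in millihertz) 9.331e+08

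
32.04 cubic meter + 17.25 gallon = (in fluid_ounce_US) 1.086e+06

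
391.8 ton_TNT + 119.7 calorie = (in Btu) 1.554e+09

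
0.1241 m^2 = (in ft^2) 1.336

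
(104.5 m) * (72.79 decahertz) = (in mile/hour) 1.702e+05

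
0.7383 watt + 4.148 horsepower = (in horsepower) 4.149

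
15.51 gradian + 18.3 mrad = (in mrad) 261.9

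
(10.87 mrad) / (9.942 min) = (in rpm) 0.000174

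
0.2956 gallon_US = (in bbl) 0.007038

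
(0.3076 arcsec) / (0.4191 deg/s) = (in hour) 5.663e-08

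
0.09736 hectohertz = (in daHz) 0.9736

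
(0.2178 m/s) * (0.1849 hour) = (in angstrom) 1.45e+12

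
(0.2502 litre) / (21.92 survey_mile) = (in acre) 1.753e-12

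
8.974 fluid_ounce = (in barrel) 0.001669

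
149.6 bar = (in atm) 147.6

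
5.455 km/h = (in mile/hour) 3.39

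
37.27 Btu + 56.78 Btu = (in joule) 9.923e+04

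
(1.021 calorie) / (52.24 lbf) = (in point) 52.11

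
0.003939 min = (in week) 3.908e-07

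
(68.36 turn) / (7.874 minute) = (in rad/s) 0.9091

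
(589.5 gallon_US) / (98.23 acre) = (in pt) 0.01591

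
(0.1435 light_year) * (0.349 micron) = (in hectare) 4.738e+04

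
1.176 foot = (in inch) 14.11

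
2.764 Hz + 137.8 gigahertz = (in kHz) 1.378e+08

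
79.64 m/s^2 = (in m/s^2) 79.64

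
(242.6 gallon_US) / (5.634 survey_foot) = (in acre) 0.0001321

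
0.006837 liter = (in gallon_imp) 0.001504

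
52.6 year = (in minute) 2.765e+07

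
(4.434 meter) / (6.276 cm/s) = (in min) 1.178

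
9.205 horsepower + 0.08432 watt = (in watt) 6864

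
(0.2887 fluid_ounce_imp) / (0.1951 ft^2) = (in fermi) 4.526e+11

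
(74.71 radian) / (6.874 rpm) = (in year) 3.291e-06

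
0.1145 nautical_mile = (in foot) 695.7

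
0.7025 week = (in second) 4.249e+05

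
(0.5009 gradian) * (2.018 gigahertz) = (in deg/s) 9.097e+08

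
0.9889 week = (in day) 6.922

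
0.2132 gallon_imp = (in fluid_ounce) 32.77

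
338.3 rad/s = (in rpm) 3231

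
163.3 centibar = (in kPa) 163.3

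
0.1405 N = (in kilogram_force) 0.01433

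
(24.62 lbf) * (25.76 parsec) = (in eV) 5.433e+38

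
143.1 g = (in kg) 0.1431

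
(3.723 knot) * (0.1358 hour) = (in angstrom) 9.363e+12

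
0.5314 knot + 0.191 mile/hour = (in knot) 0.6974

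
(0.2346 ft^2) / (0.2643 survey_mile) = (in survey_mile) 3.184e-08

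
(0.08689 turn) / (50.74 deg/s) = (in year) 1.955e-08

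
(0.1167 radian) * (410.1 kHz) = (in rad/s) 4.786e+04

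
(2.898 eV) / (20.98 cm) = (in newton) 2.213e-18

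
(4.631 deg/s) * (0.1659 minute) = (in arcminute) 2766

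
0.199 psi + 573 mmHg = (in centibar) 77.77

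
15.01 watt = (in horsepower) 0.02013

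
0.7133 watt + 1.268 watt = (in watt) 1.981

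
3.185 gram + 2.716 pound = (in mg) 1.235e+06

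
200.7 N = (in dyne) 2.007e+07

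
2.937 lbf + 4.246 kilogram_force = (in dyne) 5.47e+06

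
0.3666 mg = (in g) 0.0003666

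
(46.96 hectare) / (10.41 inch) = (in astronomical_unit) 1.187e-05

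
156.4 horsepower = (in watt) 1.166e+05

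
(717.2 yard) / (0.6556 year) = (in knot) 6.166e-05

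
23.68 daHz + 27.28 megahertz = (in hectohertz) 2.728e+05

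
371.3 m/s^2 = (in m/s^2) 371.3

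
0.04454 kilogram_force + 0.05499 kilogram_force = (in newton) 0.9761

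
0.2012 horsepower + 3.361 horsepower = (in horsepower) 3.562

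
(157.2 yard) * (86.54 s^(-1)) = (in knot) 2.418e+04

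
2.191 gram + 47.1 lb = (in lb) 47.1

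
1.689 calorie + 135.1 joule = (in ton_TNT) 3.398e-08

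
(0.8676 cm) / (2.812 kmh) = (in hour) 3.085e-06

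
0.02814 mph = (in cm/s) 1.258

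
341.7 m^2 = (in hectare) 0.03417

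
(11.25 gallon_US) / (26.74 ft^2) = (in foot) 0.05624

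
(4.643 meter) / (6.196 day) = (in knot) 1.686e-05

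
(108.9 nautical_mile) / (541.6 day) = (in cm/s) 0.431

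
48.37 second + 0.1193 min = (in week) 9.181e-05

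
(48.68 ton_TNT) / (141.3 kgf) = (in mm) 1.47e+11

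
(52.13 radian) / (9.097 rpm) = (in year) 1.735e-06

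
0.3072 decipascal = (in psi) 4.456e-06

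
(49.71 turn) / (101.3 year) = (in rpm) 9.336e-07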